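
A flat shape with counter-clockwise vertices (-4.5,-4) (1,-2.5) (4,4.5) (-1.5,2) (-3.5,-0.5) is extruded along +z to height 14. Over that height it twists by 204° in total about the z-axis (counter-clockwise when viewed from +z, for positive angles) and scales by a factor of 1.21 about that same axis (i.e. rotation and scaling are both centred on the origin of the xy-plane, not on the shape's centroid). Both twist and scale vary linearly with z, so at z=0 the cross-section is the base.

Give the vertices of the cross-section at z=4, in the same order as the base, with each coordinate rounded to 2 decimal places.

Cross-section at z=4: (1.10,-6.29) (2.81,-0.49) (-1.83,6.11) (-2.64,-0.24) (-1.50,-3.43)

t = z/height = 4/14 = 0.285714
s = 1 + (scale-1)·z/height = 1 + (1.21-1)·4/14 = 1.060000
θ = twist·z/height = 204°·4/14 = 58.2857° = 1.017278 rad
cos θ = 0.525684, sin θ = 0.850680 (intermediates below are computed at full precision and shown rounded to 5 d.p.)
v1: (-4.5,-4) → rotate → (1.03714,-5.93080) → ×s → (1.09937,-6.28664) → (1.10,-6.29)
v2: (1,-2.5) → rotate → (2.65238,-0.46353) → ×s → (2.81153,-0.49134) → (2.81,-0.49)
v3: (4,4.5) → rotate → (-1.72533,5.76830) → ×s → (-1.82884,6.11440) → (-1.83,6.11)
v4: (-1.5,2) → rotate → (-2.48989,-0.22465) → ×s → (-2.63928,-0.23813) → (-2.64,-0.24)
v5: (-3.5,-0.5) → rotate → (-1.41455,-3.24022) → ×s → (-1.49943,-3.43464) → (-1.50,-3.43)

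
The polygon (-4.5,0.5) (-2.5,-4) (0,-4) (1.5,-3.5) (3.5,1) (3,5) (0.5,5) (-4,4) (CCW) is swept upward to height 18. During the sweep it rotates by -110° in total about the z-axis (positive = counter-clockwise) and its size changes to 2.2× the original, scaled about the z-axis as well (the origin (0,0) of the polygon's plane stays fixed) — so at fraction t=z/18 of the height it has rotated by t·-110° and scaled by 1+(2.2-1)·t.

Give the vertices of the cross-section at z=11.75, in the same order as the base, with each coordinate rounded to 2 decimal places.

t = z/height = 11.75/18 = 0.652778
s = 1 + (scale-1)·z/height = 1 + (2.2-1)·11.75/18 = 1.783333
θ = twist·z/height = -110°·11.75/18 = -71.8056° = -1.253243 rad
cos θ = 0.312243, sin θ = -0.950002 (intermediates below are computed at full precision and shown rounded to 5 d.p.)
v1: (-4.5,0.5) → rotate → (-0.93009,4.43113) → ×s → (-1.65866,7.90219) → (-1.66,7.90)
v2: (-2.5,-4) → rotate → (-4.58062,1.12603) → ×s → (-8.16877,2.00810) → (-8.17,2.01)
v3: (0,-4) → rotate → (-3.80001,-1.24897) → ×s → (-6.77668,-2.22733) → (-6.78,-2.23)
v4: (1.5,-3.5) → rotate → (-2.85664,-2.51785) → ×s → (-5.09435,-4.49017) → (-5.09,-4.49)
v5: (3.5,1) → rotate → (2.04285,-3.01277) → ×s → (3.64309,-5.37276) → (3.64,-5.37)
v6: (3,5) → rotate → (5.68674,-1.28879) → ×s → (10.14135,-2.29835) → (10.14,-2.30)
v7: (0.5,5) → rotate → (4.90613,1.08621) → ×s → (8.74927,1.93708) → (8.75,1.94)
v8: (-4,4) → rotate → (2.55104,5.04898) → ×s → (4.54935,9.00402) → (4.55,9.00)

Cross-section at z=11.75: (-1.66,7.90) (-8.17,2.01) (-6.78,-2.23) (-5.09,-4.49) (3.64,-5.37) (10.14,-2.30) (8.75,1.94) (4.55,9.00)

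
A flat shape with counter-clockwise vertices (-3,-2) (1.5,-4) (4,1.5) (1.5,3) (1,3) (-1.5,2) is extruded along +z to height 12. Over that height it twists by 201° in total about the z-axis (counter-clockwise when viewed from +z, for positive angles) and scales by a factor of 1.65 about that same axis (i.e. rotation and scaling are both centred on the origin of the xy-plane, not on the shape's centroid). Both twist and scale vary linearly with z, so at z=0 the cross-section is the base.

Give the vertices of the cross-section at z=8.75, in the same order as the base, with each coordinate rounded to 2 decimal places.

t = z/height = 8.75/12 = 0.729167
s = 1 + (scale-1)·z/height = 1 + (1.65-1)·8.75/12 = 1.473958
θ = twist·z/height = 201°·8.75/12 = 146.5625° = 2.557998 rad
cos θ = -0.834487, sin θ = 0.551027 (intermediates below are computed at full precision and shown rounded to 5 d.p.)
v1: (-3,-2) → rotate → (3.60552,0.01589) → ×s → (5.31438,0.02343) → (5.31,0.02)
v2: (1.5,-4) → rotate → (0.95238,4.16449) → ×s → (1.40376,6.13828) → (1.40,6.14)
v3: (4,1.5) → rotate → (-4.16449,0.95238) → ×s → (-6.13828,1.40376) → (-6.14,1.40)
v4: (1.5,3) → rotate → (-2.90481,-1.67692) → ×s → (-4.28157,-2.47171) → (-4.28,-2.47)
v5: (1,3) → rotate → (-2.48757,-1.95244) → ×s → (-3.66657,-2.87781) → (-3.67,-2.88)
v6: (-1.5,2) → rotate → (0.14968,-2.49552) → ×s → (0.22062,-3.67829) → (0.22,-3.68)

Cross-section at z=8.75: (5.31,0.02) (1.40,6.14) (-6.14,1.40) (-4.28,-2.47) (-3.67,-2.88) (0.22,-3.68)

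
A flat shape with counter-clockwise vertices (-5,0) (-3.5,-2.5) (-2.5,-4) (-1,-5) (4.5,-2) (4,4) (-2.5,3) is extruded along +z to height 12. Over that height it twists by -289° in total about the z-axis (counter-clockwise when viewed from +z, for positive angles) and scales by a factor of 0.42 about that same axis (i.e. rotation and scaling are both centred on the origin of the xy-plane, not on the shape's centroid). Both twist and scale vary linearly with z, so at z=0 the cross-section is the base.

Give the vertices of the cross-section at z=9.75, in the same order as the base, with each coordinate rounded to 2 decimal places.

Cross-section at z=9.75: (1.52,-2.16) (2.15,-0.75) (2.49,0.14) (2.47,1.09) (-0.51,2.55) (-2.95,0.51) (-0.53,-1.99)

t = z/height = 9.75/12 = 0.8125
s = 1 + (scale-1)·z/height = 1 + (0.42-1)·9.75/12 = 0.528750
θ = twist·z/height = -289°·9.75/12 = -234.8125° = -4.098251 rad
cos θ = -0.576254, sin θ = 0.817271 (intermediates below are computed at full precision and shown rounded to 5 d.p.)
v1: (-5,0) → rotate → (2.88127,-4.08635) → ×s → (1.52347,-2.16066) → (1.52,-2.16)
v2: (-3.5,-2.5) → rotate → (4.06007,-1.41981) → ×s → (2.14676,-0.75073) → (2.15,-0.75)
v3: (-2.5,-4) → rotate → (4.70972,0.26184) → ×s → (2.49026,0.13845) → (2.49,0.14)
v4: (-1,-5) → rotate → (4.66261,2.06400) → ×s → (2.46535,1.09134) → (2.47,1.09)
v5: (4.5,-2) → rotate → (-0.95860,4.83023) → ×s → (-0.50686,2.55398) → (-0.51,2.55)
v6: (4,4) → rotate → (-5.57410,0.96407) → ×s → (-2.94730,0.50975) → (-2.95,0.51)
v7: (-2.5,3) → rotate → (-1.01118,-3.77194) → ×s → (-0.53466,-1.99441) → (-0.53,-1.99)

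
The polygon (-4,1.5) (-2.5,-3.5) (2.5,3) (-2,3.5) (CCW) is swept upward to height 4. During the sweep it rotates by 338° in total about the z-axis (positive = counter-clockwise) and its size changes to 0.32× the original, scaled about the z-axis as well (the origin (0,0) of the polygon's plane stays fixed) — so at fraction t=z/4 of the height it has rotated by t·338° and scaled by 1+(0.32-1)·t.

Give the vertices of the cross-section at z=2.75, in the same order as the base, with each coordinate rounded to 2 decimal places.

t = z/height = 2.75/4 = 0.6875
s = 1 + (scale-1)·z/height = 1 + (0.32-1)·2.75/4 = 0.532500
θ = twist·z/height = 338°·2.75/4 = 232.3750° = 4.055709 rad
cos θ = -0.610491, sin θ = -0.792023 (intermediates below are computed at full precision and shown rounded to 5 d.p.)
v1: (-4,1.5) → rotate → (3.63000,2.25236) → ×s → (1.93297,1.19938) → (1.93,1.20)
v2: (-2.5,-3.5) → rotate → (-1.24585,4.11678) → ×s → (-0.66342,2.19218) → (-0.66,2.19)
v3: (2.5,3) → rotate → (0.84984,-3.81153) → ×s → (0.45254,-2.02964) → (0.45,-2.03)
v4: (-2,3.5) → rotate → (3.99306,-0.55267) → ×s → (2.12631,-0.29430) → (2.13,-0.29)

Cross-section at z=2.75: (1.93,1.20) (-0.66,2.19) (0.45,-2.03) (2.13,-0.29)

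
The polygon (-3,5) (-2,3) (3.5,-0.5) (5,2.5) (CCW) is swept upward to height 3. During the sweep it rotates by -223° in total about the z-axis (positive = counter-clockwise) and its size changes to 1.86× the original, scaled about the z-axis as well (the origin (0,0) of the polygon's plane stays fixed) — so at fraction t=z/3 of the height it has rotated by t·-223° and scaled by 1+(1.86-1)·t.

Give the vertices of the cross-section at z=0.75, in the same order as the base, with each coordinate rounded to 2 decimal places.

t = z/height = 0.75/3 = 0.25
s = 1 + (scale-1)·z/height = 1 + (1.86-1)·0.75/3 = 1.215000
θ = twist·z/height = -223°·0.75/3 = -55.7500° = -0.973021 rad
cos θ = 0.562805, sin θ = -0.826590 (intermediates below are computed at full precision and shown rounded to 5 d.p.)
v1: (-3,5) → rotate → (2.44453,5.29379) → ×s → (2.97011,6.43196) → (2.97,6.43)
v2: (-2,3) → rotate → (1.35416,3.34159) → ×s → (1.64530,4.06004) → (1.65,4.06)
v3: (3.5,-0.5) → rotate → (1.55652,-3.17447) → ×s → (1.89117,-3.85698) → (1.89,-3.86)
v4: (5,2.5) → rotate → (4.88050,-2.72594) → ×s → (5.92981,-3.31201) → (5.93,-3.31)

Cross-section at z=0.75: (2.97,6.43) (1.65,4.06) (1.89,-3.86) (5.93,-3.31)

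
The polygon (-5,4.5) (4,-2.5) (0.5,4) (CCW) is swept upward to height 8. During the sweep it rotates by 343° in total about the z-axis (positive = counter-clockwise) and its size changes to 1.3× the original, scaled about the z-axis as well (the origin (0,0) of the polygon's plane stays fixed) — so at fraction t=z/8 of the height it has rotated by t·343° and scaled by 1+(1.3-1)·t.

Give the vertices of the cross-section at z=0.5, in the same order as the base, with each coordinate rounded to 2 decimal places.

t = z/height = 0.5/8 = 0.0625
s = 1 + (scale-1)·z/height = 1 + (1.3-1)·0.5/8 = 1.018750
θ = twist·z/height = 343°·0.5/8 = 21.4375° = 0.374155 rad
cos θ = 0.930817, sin θ = 0.365486 (intermediates below are computed at full precision and shown rounded to 5 d.p.)
v1: (-5,4.5) → rotate → (-6.29877,2.36125) → ×s → (-6.41687,2.40552) → (-6.42,2.41)
v2: (4,-2.5) → rotate → (4.63698,-0.86510) → ×s → (4.72393,-0.88132) → (4.72,-0.88)
v3: (0.5,4) → rotate → (-0.99654,3.90601) → ×s → (-1.01522,3.97925) → (-1.02,3.98)

Cross-section at z=0.5: (-6.42,2.41) (4.72,-0.88) (-1.02,3.98)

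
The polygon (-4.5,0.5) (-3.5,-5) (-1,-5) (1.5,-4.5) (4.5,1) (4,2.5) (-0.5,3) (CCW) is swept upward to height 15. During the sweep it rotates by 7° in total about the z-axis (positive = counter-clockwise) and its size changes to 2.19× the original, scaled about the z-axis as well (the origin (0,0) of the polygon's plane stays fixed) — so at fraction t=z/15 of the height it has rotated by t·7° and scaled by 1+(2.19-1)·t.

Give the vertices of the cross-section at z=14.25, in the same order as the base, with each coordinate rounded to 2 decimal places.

t = z/height = 14.25/15 = 0.95
s = 1 + (scale-1)·z/height = 1 + (2.19-1)·14.25/15 = 2.130500
θ = twist·z/height = 7°·14.25/15 = 6.6500° = 0.116064 rad
cos θ = 0.993272, sin θ = 0.115804 (intermediates below are computed at full precision and shown rounded to 5 d.p.)
v1: (-4.5,0.5) → rotate → (-4.52763,-0.02448) → ×s → (-9.64611,-0.05216) → (-9.65,-0.05)
v2: (-3.5,-5) → rotate → (-2.89743,-5.37167) → ×s → (-6.17298,-11.44435) → (-6.17,-11.44)
v3: (-1,-5) → rotate → (-0.41425,-5.08216) → ×s → (-0.88256,-10.82755) → (-0.88,-10.83)
v4: (1.5,-4.5) → rotate → (2.01103,-4.29602) → ×s → (4.28449,-9.15267) → (4.28,-9.15)
v5: (4.5,1) → rotate → (4.35392,1.51439) → ×s → (9.27603,3.22641) → (9.28,3.23)
v6: (4,2.5) → rotate → (3.68358,2.94640) → ×s → (7.84786,6.27730) → (7.85,6.28)
v7: (-0.5,3) → rotate → (-0.84405,2.92191) → ×s → (-1.79824,6.22514) → (-1.80,6.23)

Cross-section at z=14.25: (-9.65,-0.05) (-6.17,-11.44) (-0.88,-10.83) (4.28,-9.15) (9.28,3.23) (7.85,6.28) (-1.80,6.23)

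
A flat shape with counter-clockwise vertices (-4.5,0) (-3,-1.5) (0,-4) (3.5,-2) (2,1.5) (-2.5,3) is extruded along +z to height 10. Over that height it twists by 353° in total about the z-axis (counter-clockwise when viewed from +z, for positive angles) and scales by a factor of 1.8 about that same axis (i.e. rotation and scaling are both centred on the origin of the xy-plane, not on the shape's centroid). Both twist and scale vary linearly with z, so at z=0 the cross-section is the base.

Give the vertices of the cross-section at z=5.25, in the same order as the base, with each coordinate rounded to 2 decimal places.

Cross-section at z=5.25: (6.36,0.59) (4.04,2.52) (-0.53,5.66) (-5.21,2.37) (-2.63,-2.38) (3.93,-3.91)

t = z/height = 5.25/10 = 0.525
s = 1 + (scale-1)·z/height = 1 + (1.8-1)·5.25/10 = 1.420000
θ = twist·z/height = 353°·5.25/10 = 185.3250° = 3.234531 rad
cos θ = -0.995684, sin θ = -0.092805 (intermediates below are computed at full precision and shown rounded to 5 d.p.)
v1: (-4.5,0) → rotate → (4.48058,0.41762) → ×s → (6.36242,0.59302) → (6.36,0.59)
v2: (-3,-1.5) → rotate → (2.84785,1.77194) → ×s → (4.04394,2.51616) → (4.04,2.52)
v3: (0,-4) → rotate → (-0.37122,3.98274) → ×s → (-0.52713,5.65549) → (-0.53,5.66)
v4: (3.5,-2) → rotate → (-3.67051,1.66655) → ×s → (-5.21212,2.36650) → (-5.21,2.37)
v5: (2,1.5) → rotate → (-1.85216,-1.67914) → ×s → (-2.63007,-2.38437) → (-2.63,-2.38)
v6: (-2.5,3) → rotate → (2.76763,-2.75504) → ×s → (3.93003,-3.91216) → (3.93,-3.91)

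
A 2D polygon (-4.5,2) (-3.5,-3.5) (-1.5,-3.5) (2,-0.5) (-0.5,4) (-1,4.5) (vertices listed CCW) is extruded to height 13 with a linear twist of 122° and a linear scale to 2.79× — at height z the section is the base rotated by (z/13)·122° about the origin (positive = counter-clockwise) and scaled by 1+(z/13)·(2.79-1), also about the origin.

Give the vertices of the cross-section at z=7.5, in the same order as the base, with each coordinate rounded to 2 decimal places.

t = z/height = 7.5/13 = 0.576923
s = 1 + (scale-1)·z/height = 1 + (2.79-1)·7.5/13 = 2.032692
θ = twist·z/height = 122°·7.5/13 = 70.3846° = 1.228443 rad
cos θ = 0.335705, sin θ = 0.941967 (intermediates below are computed at full precision and shown rounded to 5 d.p.)
v1: (-4.5,2) → rotate → (-3.39460,-3.56744) → ×s → (-6.90019,-7.25152) → (-6.90,-7.25)
v2: (-3.5,-3.5) → rotate → (2.12192,-4.47185) → ×s → (4.31321,-9.08990) → (4.31,-9.09)
v3: (-1.5,-3.5) → rotate → (2.79333,-2.58792) → ×s → (5.67798,-5.26044) → (5.68,-5.26)
v4: (2,-0.5) → rotate → (1.14239,1.71608) → ×s → (2.32213,3.48827) → (2.32,3.49)
v5: (-0.5,4) → rotate → (-3.93572,0.87183) → ×s → (-8.00011,1.77217) → (-8.00,1.77)
v6: (-1,4.5) → rotate → (-4.57456,0.56870) → ×s → (-9.29867,1.15600) → (-9.30,1.16)

Cross-section at z=7.5: (-6.90,-7.25) (4.31,-9.09) (5.68,-5.26) (2.32,3.49) (-8.00,1.77) (-9.30,1.16)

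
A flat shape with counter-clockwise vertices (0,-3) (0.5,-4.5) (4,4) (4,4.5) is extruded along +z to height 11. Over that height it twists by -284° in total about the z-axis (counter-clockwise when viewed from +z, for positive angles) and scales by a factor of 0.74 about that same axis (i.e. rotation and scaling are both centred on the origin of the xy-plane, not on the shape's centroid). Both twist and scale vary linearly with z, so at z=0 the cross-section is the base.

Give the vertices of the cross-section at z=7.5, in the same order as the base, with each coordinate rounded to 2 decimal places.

Cross-section at z=7.5: (0.58,2.40) (0.47,3.69) (-3.97,-2.42) (-4.07,-2.82)

t = z/height = 7.5/11 = 0.681818
s = 1 + (scale-1)·z/height = 1 + (0.74-1)·7.5/11 = 0.822727
θ = twist·z/height = -284°·7.5/11 = -193.6364° = -3.379592 rad
cos θ = -0.971812, sin θ = 0.235759 (intermediates below are computed at full precision and shown rounded to 5 d.p.)
v1: (0,-3) → rotate → (0.70728,2.91543) → ×s → (0.58190,2.39861) → (0.58,2.40)
v2: (0.5,-4.5) → rotate → (0.57501,4.49103) → ×s → (0.47308,3.69489) → (0.47,3.69)
v3: (4,4) → rotate → (-4.83028,-2.94421) → ×s → (-3.97400,-2.42228) → (-3.97,-2.42)
v4: (4,4.5) → rotate → (-4.94816,-3.43012) → ×s → (-4.07099,-2.82205) → (-4.07,-2.82)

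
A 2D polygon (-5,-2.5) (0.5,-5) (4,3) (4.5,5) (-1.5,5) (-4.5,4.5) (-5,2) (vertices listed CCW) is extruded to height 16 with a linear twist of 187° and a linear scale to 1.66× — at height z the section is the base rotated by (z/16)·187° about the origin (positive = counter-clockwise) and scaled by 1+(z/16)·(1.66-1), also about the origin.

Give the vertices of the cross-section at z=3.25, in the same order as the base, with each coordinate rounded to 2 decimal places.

t = z/height = 3.25/16 = 0.203125
s = 1 + (scale-1)·z/height = 1 + (1.66-1)·3.25/16 = 1.134063
θ = twist·z/height = 187°·3.25/16 = 37.9844° = 0.662952 rad
cos θ = 0.788179, sin θ = 0.615447 (intermediates below are computed at full precision and shown rounded to 5 d.p.)
v1: (-5,-2.5) → rotate → (-2.40228,-5.04768) → ×s → (-2.72433,-5.72438) → (-2.72,-5.72)
v2: (0.5,-5) → rotate → (3.47132,-3.63317) → ×s → (3.93670,-4.12024) → (3.94,-4.12)
v3: (4,3) → rotate → (1.30637,4.82632) → ×s → (1.48151,5.47335) → (1.48,5.47)
v4: (4.5,5) → rotate → (0.46957,6.71040) → ×s → (0.53252,7.61002) → (0.53,7.61)
v5: (-1.5,5) → rotate → (-4.25950,3.01772) → ×s → (-4.83054,3.42229) → (-4.83,3.42)
v6: (-4.5,4.5) → rotate → (-6.31631,0.77729) → ×s → (-7.16309,0.88150) → (-7.16,0.88)
v7: (-5,2) → rotate → (-5.17179,-1.50088) → ×s → (-5.86513,-1.70209) → (-5.87,-1.70)

Cross-section at z=3.25: (-2.72,-5.72) (3.94,-4.12) (1.48,5.47) (0.53,7.61) (-4.83,3.42) (-7.16,0.88) (-5.87,-1.70)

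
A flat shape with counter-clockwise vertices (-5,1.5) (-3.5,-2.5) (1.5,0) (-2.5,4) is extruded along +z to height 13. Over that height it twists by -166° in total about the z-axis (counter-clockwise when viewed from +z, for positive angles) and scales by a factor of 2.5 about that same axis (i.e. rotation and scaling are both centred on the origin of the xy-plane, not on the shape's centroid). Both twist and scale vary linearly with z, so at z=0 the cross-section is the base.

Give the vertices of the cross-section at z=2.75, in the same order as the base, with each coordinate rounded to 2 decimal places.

Cross-section at z=2.75: (-4.25,5.41) (-5.67,-0.04) (1.62,-1.14) (0.34,6.20)

t = z/height = 2.75/13 = 0.211538
s = 1 + (scale-1)·z/height = 1 + (2.5-1)·2.75/13 = 1.317308
θ = twist·z/height = -166°·2.75/13 = -35.1154° = -0.612879 rad
cos θ = 0.817995, sin θ = -0.575225 (intermediates below are computed at full precision and shown rounded to 5 d.p.)
v1: (-5,1.5) → rotate → (-3.22714,4.10312) → ×s → (-4.25114,5.40507) → (-4.25,5.41)
v2: (-3.5,-2.5) → rotate → (-4.30105,-0.03170) → ×s → (-5.66580,-0.04176) → (-5.67,-0.04)
v3: (1.5,0) → rotate → (1.22699,-0.86284) → ×s → (1.61633,-1.13662) → (1.62,-1.14)
v4: (-2.5,4) → rotate → (0.25591,4.71004) → ×s → (0.33711,6.20458) → (0.34,6.20)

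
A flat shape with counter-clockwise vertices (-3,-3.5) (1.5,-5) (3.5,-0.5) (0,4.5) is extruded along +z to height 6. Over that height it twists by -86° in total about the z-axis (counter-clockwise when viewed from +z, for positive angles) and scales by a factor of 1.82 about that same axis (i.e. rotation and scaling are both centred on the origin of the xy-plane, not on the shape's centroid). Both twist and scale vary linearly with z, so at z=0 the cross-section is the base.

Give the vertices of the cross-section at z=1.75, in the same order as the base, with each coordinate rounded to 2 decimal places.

Cross-section at z=1.75: (-5.21,-2.35) (-0.94,-6.40) (3.67,-2.40) (2.36,5.05)

t = z/height = 1.75/6 = 0.291667
s = 1 + (scale-1)·z/height = 1 + (1.82-1)·1.75/6 = 1.239167
θ = twist·z/height = -86°·1.75/6 = -25.0833° = -0.437787 rad
cos θ = 0.905692, sin θ = -0.423936 (intermediates below are computed at full precision and shown rounded to 5 d.p.)
v1: (-3,-3.5) → rotate → (-4.20085,-1.89811) → ×s → (-5.20556,-2.35208) → (-5.21,-2.35)
v2: (1.5,-5) → rotate → (-0.76114,-5.16436) → ×s → (-0.94318,-6.39951) → (-0.94,-6.40)
v3: (3.5,-0.5) → rotate → (2.95795,-1.93662) → ×s → (3.66540,-2.39980) → (3.67,-2.40)
v4: (0,4.5) → rotate → (1.90771,4.07561) → ×s → (2.36397,5.05037) → (2.36,5.05)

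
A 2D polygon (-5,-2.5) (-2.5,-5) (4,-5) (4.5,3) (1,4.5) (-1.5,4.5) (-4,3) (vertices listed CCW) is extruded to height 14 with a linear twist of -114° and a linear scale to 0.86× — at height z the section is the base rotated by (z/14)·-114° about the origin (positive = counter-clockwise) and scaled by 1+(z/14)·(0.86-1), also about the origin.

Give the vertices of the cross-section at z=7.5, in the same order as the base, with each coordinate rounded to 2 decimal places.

t = z/height = 7.5/14 = 0.535714
s = 1 + (scale-1)·z/height = 1 + (0.86-1)·7.5/14 = 0.925000
θ = twist·z/height = -114°·7.5/14 = -61.0714° = -1.065898 rad
cos θ = 0.483719, sin θ = -0.875223 (intermediates below are computed at full precision and shown rounded to 5 d.p.)
v1: (-5,-2.5) → rotate → (-4.60665,3.16682) → ×s → (-4.26115,2.92931) → (-4.26,2.93)
v2: (-2.5,-5) → rotate → (-5.58541,-0.23054) → ×s → (-5.16651,-0.21325) → (-5.17,-0.21)
v3: (4,-5) → rotate → (-2.44124,-5.91949) → ×s → (-2.25815,-5.47553) → (-2.26,-5.48)
v4: (4.5,3) → rotate → (4.80241,-2.48735) → ×s → (4.44222,-2.30080) → (4.44,-2.30)
v5: (1,4.5) → rotate → (4.42222,1.30151) → ×s → (4.09056,1.20390) → (4.09,1.20)
v6: (-1.5,4.5) → rotate → (3.21293,3.48957) → ×s → (2.97196,3.22785) → (2.97,3.23)
v7: (-4,3) → rotate → (0.69079,4.95205) → ×s → (0.63899,4.58065) → (0.64,4.58)

Cross-section at z=7.5: (-4.26,2.93) (-5.17,-0.21) (-2.26,-5.48) (4.44,-2.30) (4.09,1.20) (2.97,3.23) (0.64,4.58)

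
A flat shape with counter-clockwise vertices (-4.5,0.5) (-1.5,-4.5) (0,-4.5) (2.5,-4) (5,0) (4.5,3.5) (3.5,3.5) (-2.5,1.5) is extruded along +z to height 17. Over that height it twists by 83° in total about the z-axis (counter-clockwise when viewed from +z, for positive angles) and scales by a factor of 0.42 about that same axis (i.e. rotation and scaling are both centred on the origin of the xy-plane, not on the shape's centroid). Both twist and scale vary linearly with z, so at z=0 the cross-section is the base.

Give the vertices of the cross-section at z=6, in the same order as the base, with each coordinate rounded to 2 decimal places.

Cross-section at z=6: (-3.32,-1.40) (0.71,-3.70) (1.75,-3.12) (3.29,-1.80) (3.47,1.95) (1.76,4.18) (1.07,3.79) (-2.32,0.07)

t = z/height = 6/17 = 0.352941
s = 1 + (scale-1)·z/height = 1 + (0.42-1)·6/17 = 0.795294
θ = twist·z/height = 83°·6/17 = 29.2941° = 0.511279 rad
cos θ = 0.872120, sin θ = 0.489293 (intermediates below are computed at full precision and shown rounded to 5 d.p.)
v1: (-4.5,0.5) → rotate → (-4.16918,-1.76576) → ×s → (-3.31573,-1.40430) → (-3.32,-1.40)
v2: (-1.5,-4.5) → rotate → (0.89364,-4.65848) → ×s → (0.71071,-3.70486) → (0.71,-3.70)
v3: (0,-4.5) → rotate → (2.20182,-3.92454) → ×s → (1.75109,-3.12116) → (1.75,-3.12)
v4: (2.5,-4) → rotate → (4.13747,-2.26525) → ×s → (3.29051,-1.80154) → (3.29,-1.80)
v5: (5,0) → rotate → (4.36060,2.44646) → ×s → (3.46796,1.94566) → (3.47,1.95)
v6: (4.5,3.5) → rotate → (2.21201,5.25424) → ×s → (1.75920,4.17866) → (1.76,4.18)
v7: (3.5,3.5) → rotate → (1.33989,4.76494) → ×s → (1.06561,3.78953) → (1.07,3.79)
v8: (-2.5,1.5) → rotate → (-2.91424,0.08495) → ×s → (-2.31768,0.06756) → (-2.32,0.07)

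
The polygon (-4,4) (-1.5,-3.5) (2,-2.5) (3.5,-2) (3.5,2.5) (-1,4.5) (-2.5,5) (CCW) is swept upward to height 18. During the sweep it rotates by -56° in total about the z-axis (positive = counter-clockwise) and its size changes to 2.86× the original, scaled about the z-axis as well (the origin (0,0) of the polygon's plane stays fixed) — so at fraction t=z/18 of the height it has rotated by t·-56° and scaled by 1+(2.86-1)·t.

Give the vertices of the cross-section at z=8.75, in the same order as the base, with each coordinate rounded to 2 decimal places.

Cross-section at z=8.75: (-3.29,10.26) (-5.59,-4.62) (1.21,-5.98) (4.18,-6.44) (8.10,1.18) (2.23,8.49) (0.12,10.64)

t = z/height = 8.75/18 = 0.486111
s = 1 + (scale-1)·z/height = 1 + (2.86-1)·8.75/18 = 1.904167
θ = twist·z/height = -56°·8.75/18 = -27.2222° = -0.475117 rad
cos θ = 0.889239, sin θ = -0.457443 (intermediates below are computed at full precision and shown rounded to 5 d.p.)
v1: (-4,4) → rotate → (-1.72718,5.38673) → ×s → (-3.28885,10.25723) → (-3.29,10.26)
v2: (-1.5,-3.5) → rotate → (-2.93491,-2.42617) → ×s → (-5.58855,-4.61984) → (-5.59,-4.62)
v3: (2,-2.5) → rotate → (0.63487,-3.13798) → ×s → (1.20890,-5.97524) → (1.21,-5.98)
v4: (3.5,-2) → rotate → (2.19745,-3.37953) → ×s → (4.18431,-6.43518) → (4.18,-6.44)
v5: (3.5,2.5) → rotate → (4.25594,0.62205) → ×s → (8.10403,1.18448) → (8.10,1.18)
v6: (-1,4.5) → rotate → (1.16925,4.45902) → ×s → (2.22645,8.49071) → (2.23,8.49)
v7: (-2.5,5) → rotate → (0.06412,5.58980) → ×s → (0.12209,10.64392) → (0.12,10.64)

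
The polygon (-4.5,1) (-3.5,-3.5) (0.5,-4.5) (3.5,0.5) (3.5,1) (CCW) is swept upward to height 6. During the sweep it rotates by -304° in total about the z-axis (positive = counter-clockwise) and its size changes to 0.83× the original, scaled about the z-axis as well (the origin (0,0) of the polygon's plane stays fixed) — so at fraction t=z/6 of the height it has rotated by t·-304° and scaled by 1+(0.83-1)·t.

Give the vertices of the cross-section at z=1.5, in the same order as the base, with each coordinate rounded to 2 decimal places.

t = z/height = 1.5/6 = 0.25
s = 1 + (scale-1)·z/height = 1 + (0.83-1)·1.5/6 = 0.957500
θ = twist·z/height = -304°·1.5/6 = -76.0000° = -1.326450 rad
cos θ = 0.241922, sin θ = -0.970296 (intermediates below are computed at full precision and shown rounded to 5 d.p.)
v1: (-4.5,1) → rotate → (-0.11835,4.60825) → ×s → (-0.11332,4.41240) → (-0.11,4.41)
v2: (-3.5,-3.5) → rotate → (-4.24276,2.54931) → ×s → (-4.06244,2.44096) → (-4.06,2.44)
v3: (0.5,-4.5) → rotate → (-4.24537,-1.57380) → ×s → (-4.06494,-1.50691) → (-4.06,-1.51)
v4: (3.5,0.5) → rotate → (1.33187,-3.27507) → ×s → (1.27527,-3.13588) → (1.28,-3.14)
v5: (3.5,1) → rotate → (1.81702,-3.15411) → ×s → (1.73980,-3.02006) → (1.74,-3.02)

Cross-section at z=1.5: (-0.11,4.41) (-4.06,2.44) (-4.06,-1.51) (1.28,-3.14) (1.74,-3.02)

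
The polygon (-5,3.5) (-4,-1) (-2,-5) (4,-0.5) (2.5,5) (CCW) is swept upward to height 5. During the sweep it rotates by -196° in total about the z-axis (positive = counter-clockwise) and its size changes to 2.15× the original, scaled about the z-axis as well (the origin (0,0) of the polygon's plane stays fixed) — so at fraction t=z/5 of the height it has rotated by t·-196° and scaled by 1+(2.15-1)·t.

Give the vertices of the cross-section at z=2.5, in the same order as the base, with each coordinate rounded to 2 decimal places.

Cross-section at z=2.5: (6.55,7.03) (-0.68,6.46) (-7.36,4.22) (-1.66,-6.13) (7.25,-5.00)

t = z/height = 2.5/5 = 0.5
s = 1 + (scale-1)·z/height = 1 + (2.15-1)·2.5/5 = 1.575000
θ = twist·z/height = -196°·2.5/5 = -98.0000° = -1.710423 rad
cos θ = -0.139173, sin θ = -0.990268 (intermediates below are computed at full precision and shown rounded to 5 d.p.)
v1: (-5,3.5) → rotate → (4.16180,4.46423) → ×s → (6.55484,7.03117) → (6.55,7.03)
v2: (-4,-1) → rotate → (-0.43358,4.10025) → ×s → (-0.68288,6.45789) → (-0.68,6.46)
v3: (-2,-5) → rotate → (-4.67299,2.67640) → ×s → (-7.35997,4.21533) → (-7.36,4.22)
v4: (4,-0.5) → rotate → (-1.05183,-3.89149) → ×s → (-1.65663,-6.12909) → (-1.66,-6.13)
v5: (2.5,5) → rotate → (4.60341,-3.17154) → ×s → (7.25037,-4.99517) → (7.25,-5.00)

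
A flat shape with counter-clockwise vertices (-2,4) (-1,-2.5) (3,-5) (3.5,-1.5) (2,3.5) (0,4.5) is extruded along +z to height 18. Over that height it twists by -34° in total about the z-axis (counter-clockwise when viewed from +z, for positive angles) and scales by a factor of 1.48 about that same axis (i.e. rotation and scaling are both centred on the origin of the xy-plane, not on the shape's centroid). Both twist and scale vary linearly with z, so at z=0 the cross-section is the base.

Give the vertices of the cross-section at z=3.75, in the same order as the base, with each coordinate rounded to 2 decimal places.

t = z/height = 3.75/18 = 0.208333
s = 1 + (scale-1)·z/height = 1 + (1.48-1)·3.75/18 = 1.100000
θ = twist·z/height = -34°·3.75/18 = -7.0833° = -0.123627 rad
cos θ = 0.992368, sin θ = -0.123313 (intermediates below are computed at full precision and shown rounded to 5 d.p.)
v1: (-2,4) → rotate → (-1.49148,4.21610) → ×s → (-1.64063,4.63771) → (-1.64,4.64)
v2: (-1,-2.5) → rotate → (-1.30065,-2.35761) → ×s → (-1.43071,-2.59337) → (-1.43,-2.59)
v3: (3,-5) → rotate → (2.36054,-5.33178) → ×s → (2.59659,-5.86496) → (2.60,-5.86)
v4: (3.5,-1.5) → rotate → (3.28832,-1.92015) → ×s → (3.61715,-2.11216) → (3.62,-2.11)
v5: (2,3.5) → rotate → (2.41633,3.22666) → ×s → (2.65796,3.54933) → (2.66,3.55)
v6: (0,4.5) → rotate → (0.55491,4.46566) → ×s → (0.61040,4.91222) → (0.61,4.91)

Cross-section at z=3.75: (-1.64,4.64) (-1.43,-2.59) (2.60,-5.86) (3.62,-2.11) (2.66,3.55) (0.61,4.91)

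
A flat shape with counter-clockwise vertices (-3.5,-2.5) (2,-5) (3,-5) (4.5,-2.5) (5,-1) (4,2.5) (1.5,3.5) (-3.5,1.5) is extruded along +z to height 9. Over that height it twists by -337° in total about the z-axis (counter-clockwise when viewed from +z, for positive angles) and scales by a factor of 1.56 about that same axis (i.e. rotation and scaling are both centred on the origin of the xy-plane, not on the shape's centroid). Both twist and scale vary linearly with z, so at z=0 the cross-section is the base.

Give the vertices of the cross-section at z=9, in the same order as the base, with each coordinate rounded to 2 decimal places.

t = z/height = 9/9 = 1
s = 1 + (scale-1)·z/height = 1 + (1.56-1)·9/9 = 1.560000
θ = twist·z/height = -337°·9/9 = -337.0000° = -5.881760 rad
cos θ = 0.920505, sin θ = 0.390731 (intermediates below are computed at full precision and shown rounded to 5 d.p.)
v1: (-3.5,-2.5) → rotate → (-2.24494,-3.66882) → ×s → (-3.50211,-5.72336) → (-3.50,-5.72)
v2: (2,-5) → rotate → (3.79467,-3.82106) → ×s → (5.91968,-5.96086) → (5.92,-5.96)
v3: (3,-5) → rotate → (4.71517,-3.43033) → ×s → (7.35567,-5.35132) → (7.36,-5.35)
v4: (4.5,-2.5) → rotate → (5.11910,-0.54297) → ×s → (7.98580,-0.84704) → (7.99,-0.85)
v5: (5,-1) → rotate → (4.99326,1.03315) → ×s → (7.78948,1.61172) → (7.79,1.61)
v6: (4,2.5) → rotate → (2.70519,3.86419) → ×s → (4.22010,6.02813) → (4.22,6.03)
v7: (1.5,3.5) → rotate → (0.01320,3.80786) → ×s → (0.02059,5.94027) → (0.02,5.94)
v8: (-3.5,1.5) → rotate → (-3.80786,0.01320) → ×s → (-5.94027,0.02059) → (-5.94,0.02)

Cross-section at z=9: (-3.50,-5.72) (5.92,-5.96) (7.36,-5.35) (7.99,-0.85) (7.79,1.61) (4.22,6.03) (0.02,5.94) (-5.94,0.02)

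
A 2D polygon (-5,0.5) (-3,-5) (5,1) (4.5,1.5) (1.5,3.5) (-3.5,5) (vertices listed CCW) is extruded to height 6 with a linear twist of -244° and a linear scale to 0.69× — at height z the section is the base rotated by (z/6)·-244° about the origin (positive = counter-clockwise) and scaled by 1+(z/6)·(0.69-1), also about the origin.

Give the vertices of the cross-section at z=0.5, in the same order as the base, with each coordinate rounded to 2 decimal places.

Cross-section at z=0.5: (-4.40,2.15) (-4.43,-3.55) (4.91,-0.78) (4.62,-0.15) (2.55,2.69) (-1.50,5.75)

t = z/height = 0.5/6 = 0.0833333
s = 1 + (scale-1)·z/height = 1 + (0.69-1)·0.5/6 = 0.974167
θ = twist·z/height = -244°·0.5/6 = -20.3333° = -0.354884 rad
cos θ = 0.937687, sin θ = -0.347481 (intermediates below are computed at full precision and shown rounded to 5 d.p.)
v1: (-5,0.5) → rotate → (-4.51469,2.20625) → ×s → (-4.39806,2.14925) → (-4.40,2.15)
v2: (-3,-5) → rotate → (-4.55047,-3.64599) → ×s → (-4.43291,-3.55180) → (-4.43,-3.55)
v3: (5,1) → rotate → (5.03592,-0.79972) → ×s → (4.90582,-0.77906) → (4.91,-0.78)
v4: (4.5,1.5) → rotate → (4.74081,-0.15714) → ×s → (4.61834,-0.15308) → (4.62,-0.15)
v5: (1.5,3.5) → rotate → (2.62271,2.76068) → ×s → (2.55496,2.68936) → (2.55,2.69)
v6: (-3.5,5) → rotate → (-1.54450,5.90462) → ×s → (-1.50460,5.75208) → (-1.50,5.75)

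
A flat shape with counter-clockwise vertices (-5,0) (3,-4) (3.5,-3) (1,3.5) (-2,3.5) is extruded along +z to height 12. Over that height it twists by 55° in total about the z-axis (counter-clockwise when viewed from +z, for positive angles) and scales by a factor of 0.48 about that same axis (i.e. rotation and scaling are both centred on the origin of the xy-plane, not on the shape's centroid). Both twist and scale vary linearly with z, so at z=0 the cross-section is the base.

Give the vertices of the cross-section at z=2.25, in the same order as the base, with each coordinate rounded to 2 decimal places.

t = z/height = 2.25/12 = 0.1875
s = 1 + (scale-1)·z/height = 1 + (0.48-1)·2.25/12 = 0.902500
θ = twist·z/height = 55°·2.25/12 = 10.3125° = 0.179987 rad
cos θ = 0.983846, sin θ = 0.179017 (intermediates below are computed at full precision and shown rounded to 5 d.p.)
v1: (-5,0) → rotate → (-4.91923,-0.89508) → ×s → (-4.43961,-0.80781) → (-4.44,-0.81)
v2: (3,-4) → rotate → (3.66761,-3.39833) → ×s → (3.31001,-3.06700) → (3.31,-3.07)
v3: (3.5,-3) → rotate → (3.98051,-2.32498) → ×s → (3.59241,-2.09829) → (3.59,-2.10)
v4: (1,3.5) → rotate → (0.35729,3.62248) → ×s → (0.32245,3.26929) → (0.32,3.27)
v5: (-2,3.5) → rotate → (-2.59425,3.08543) → ×s → (-2.34131,2.78460) → (-2.34,2.78)

Cross-section at z=2.25: (-4.44,-0.81) (3.31,-3.07) (3.59,-2.10) (0.32,3.27) (-2.34,2.78)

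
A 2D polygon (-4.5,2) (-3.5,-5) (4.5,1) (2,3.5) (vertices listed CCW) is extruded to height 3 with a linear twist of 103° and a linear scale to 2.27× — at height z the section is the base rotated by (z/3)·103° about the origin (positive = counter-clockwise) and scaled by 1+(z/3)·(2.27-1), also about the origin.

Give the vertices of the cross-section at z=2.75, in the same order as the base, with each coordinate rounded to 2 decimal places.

t = z/height = 2.75/3 = 0.916667
s = 1 + (scale-1)·z/height = 1 + (2.27-1)·2.75/3 = 2.164167
θ = twist·z/height = 103°·2.75/3 = 94.4167° = 1.647882 rad
cos θ = -0.077009, sin θ = 0.997030 (intermediates below are computed at full precision and shown rounded to 5 d.p.)
v1: (-4.5,2) → rotate → (-1.64752,-4.64065) → ×s → (-3.56551,-10.04315) → (-3.57,-10.04)
v2: (-3.5,-5) → rotate → (5.25468,-3.10456) → ×s → (11.37201,-6.71879) → (11.37,-6.72)
v3: (4.5,1) → rotate → (-1.34357,4.40963) → ×s → (-2.90771,9.54317) → (-2.91,9.54)
v4: (2,3.5) → rotate → (-3.64362,1.72453) → ×s → (-7.88541,3.73217) → (-7.89,3.73)

Cross-section at z=2.75: (-3.57,-10.04) (11.37,-6.72) (-2.91,9.54) (-7.89,3.73)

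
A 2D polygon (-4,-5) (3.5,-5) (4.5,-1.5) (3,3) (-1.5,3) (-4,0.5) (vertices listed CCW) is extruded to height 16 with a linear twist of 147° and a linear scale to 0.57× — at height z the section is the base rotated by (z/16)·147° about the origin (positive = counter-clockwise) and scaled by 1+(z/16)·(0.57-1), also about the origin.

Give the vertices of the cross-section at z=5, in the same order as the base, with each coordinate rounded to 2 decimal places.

Cross-section at z=5: (0.70,-5.50) (5.22,-0.83) (3.64,1.90) (-0.06,3.67) (-2.77,0.87) (-2.72,-2.19)

t = z/height = 5/16 = 0.3125
s = 1 + (scale-1)·z/height = 1 + (0.57-1)·5/16 = 0.865625
θ = twist·z/height = 147°·5/16 = 45.9375° = 0.801761 rad
cos θ = 0.695443, sin θ = 0.718582 (intermediates below are computed at full precision and shown rounded to 5 d.p.)
v1: (-4,-5) → rotate → (0.81114,-6.35154) → ×s → (0.70214,-5.49805) → (0.70,-5.50)
v2: (3.5,-5) → rotate → (6.02696,-0.96218) → ×s → (5.21708,-0.83288) → (5.22,-0.83)
v3: (4.5,-1.5) → rotate → (4.20736,2.19045) → ×s → (3.64200,1.89611) → (3.64,1.90)
v4: (3,3) → rotate → (-0.06942,4.24207) → ×s → (-0.06009,3.67204) → (-0.06,3.67)
v5: (-1.5,3) → rotate → (-3.19891,1.00846) → ×s → (-2.76906,0.87294) → (-2.77,0.87)
v6: (-4,0.5) → rotate → (-3.14106,-2.52661) → ×s → (-2.71898,-2.18709) → (-2.72,-2.19)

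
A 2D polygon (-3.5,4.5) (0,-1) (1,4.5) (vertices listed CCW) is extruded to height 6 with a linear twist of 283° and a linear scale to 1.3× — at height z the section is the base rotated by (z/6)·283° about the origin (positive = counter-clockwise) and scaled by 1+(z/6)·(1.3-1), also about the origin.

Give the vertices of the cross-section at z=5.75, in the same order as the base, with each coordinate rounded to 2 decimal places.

t = z/height = 5.75/6 = 0.958333
s = 1 + (scale-1)·z/height = 1 + (1.3-1)·5.75/6 = 1.287500
θ = twist·z/height = 283°·5.75/6 = 271.2083° = 4.733478 rad
cos θ = 0.021088, sin θ = -0.999778 (intermediates below are computed at full precision and shown rounded to 5 d.p.)
v1: (-3.5,4.5) → rotate → (4.42519,3.59412) → ×s → (5.69743,4.62743) → (5.70,4.63)
v2: (0,-1) → rotate → (-0.99978,-0.02109) → ×s → (-1.28721,-0.02715) → (-1.29,-0.03)
v3: (1,4.5) → rotate → (4.52009,-0.90488) → ×s → (5.81961,-1.16504) → (5.82,-1.17)

Cross-section at z=5.75: (5.70,4.63) (-1.29,-0.03) (5.82,-1.17)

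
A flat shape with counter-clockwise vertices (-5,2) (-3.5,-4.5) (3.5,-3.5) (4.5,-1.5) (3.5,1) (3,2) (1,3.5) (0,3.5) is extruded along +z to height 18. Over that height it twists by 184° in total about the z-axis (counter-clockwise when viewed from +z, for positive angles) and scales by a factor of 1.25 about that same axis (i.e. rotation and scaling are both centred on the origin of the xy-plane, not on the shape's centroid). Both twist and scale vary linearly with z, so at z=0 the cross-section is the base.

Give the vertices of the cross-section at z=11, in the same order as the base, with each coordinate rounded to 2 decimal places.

Cross-section at z=11: (0.07,-6.21) (6.33,-1.75) (2.19,5.27) (-0.38,5.45) (-2.61,3.29) (-3.45,2.32) (-4.17,-0.47) (-3.73,-1.54)

t = z/height = 11/18 = 0.611111
s = 1 + (scale-1)·z/height = 1 + (1.25-1)·11/18 = 1.152778
θ = twist·z/height = 184°·11/18 = 112.4444° = 1.962526 rad
cos θ = -0.381787, sin θ = 0.924250 (intermediates below are computed at full precision and shown rounded to 5 d.p.)
v1: (-5,2) → rotate → (0.06044,-5.38483) → ×s → (0.06967,-6.20751) → (0.07,-6.21)
v2: (-3.5,-4.5) → rotate → (5.49538,-1.51683) → ×s → (6.33495,-1.74857) → (6.33,-1.75)
v3: (3.5,-3.5) → rotate → (1.89862,4.57113) → ×s → (2.18869,5.26950) → (2.19,5.27)
v4: (4.5,-1.5) → rotate → (-0.33167,4.73181) → ×s → (-0.38234,5.45472) → (-0.38,5.45)
v5: (3.5,1) → rotate → (-2.26051,2.85309) → ×s → (-2.60586,3.28898) → (-2.61,3.29)
v6: (3,2) → rotate → (-2.99386,2.00918) → ×s → (-3.45126,2.31613) → (-3.45,2.32)
v7: (1,3.5) → rotate → (-3.61666,-0.41201) → ×s → (-4.16921,-0.47495) → (-4.17,-0.47)
v8: (0,3.5) → rotate → (-3.23488,-1.33626) → ×s → (-3.72909,-1.54041) → (-3.73,-1.54)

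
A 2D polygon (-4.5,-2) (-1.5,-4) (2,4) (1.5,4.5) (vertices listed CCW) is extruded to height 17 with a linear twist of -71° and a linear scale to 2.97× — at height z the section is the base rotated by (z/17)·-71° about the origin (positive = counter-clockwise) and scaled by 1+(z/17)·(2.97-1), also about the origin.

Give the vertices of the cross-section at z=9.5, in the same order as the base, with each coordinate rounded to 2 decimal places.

t = z/height = 9.5/17 = 0.558824
s = 1 + (scale-1)·z/height = 1 + (2.97-1)·9.5/17 = 2.100882
θ = twist·z/height = -71°·9.5/17 = -39.6765° = -0.692485 rad
cos θ = 0.769662, sin θ = -0.638452 (intermediates below are computed at full precision and shown rounded to 5 d.p.)
v1: (-4.5,-2) → rotate → (-4.74038,1.33371) → ×s → (-9.95898,2.80197) → (-9.96,2.80)
v2: (-1.5,-4) → rotate → (-3.70830,-2.12097) → ×s → (-7.79070,-4.45591) → (-7.79,-4.46)
v3: (2,4) → rotate → (4.09313,1.80174) → ×s → (8.59919,3.78525) → (8.60,3.79)
v4: (1.5,4.5) → rotate → (4.02753,2.50580) → ×s → (8.46136,5.26439) → (8.46,5.26)

Cross-section at z=9.5: (-9.96,2.80) (-7.79,-4.46) (8.60,3.79) (8.46,5.26)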